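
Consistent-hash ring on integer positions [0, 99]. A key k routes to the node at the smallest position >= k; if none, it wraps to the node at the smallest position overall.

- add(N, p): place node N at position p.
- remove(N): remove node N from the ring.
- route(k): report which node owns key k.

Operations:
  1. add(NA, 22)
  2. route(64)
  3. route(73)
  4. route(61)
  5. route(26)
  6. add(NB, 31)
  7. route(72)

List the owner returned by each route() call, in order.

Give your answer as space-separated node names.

Op 1: add NA@22 -> ring=[22:NA]
Op 2: route key 64: none >= 64, wrap to smallest pos 22 -> NA
Op 3: route key 73: none >= 73, wrap to smallest pos 22 -> NA
Op 4: route key 61: none >= 61, wrap to smallest pos 22 -> NA
Op 5: route key 26: none >= 26, wrap to smallest pos 22 -> NA
Op 6: add NB@31 -> ring=[22:NA,31:NB]
Op 7: route key 72: none >= 72, wrap to smallest pos 22 -> NA

Answer: NA NA NA NA NA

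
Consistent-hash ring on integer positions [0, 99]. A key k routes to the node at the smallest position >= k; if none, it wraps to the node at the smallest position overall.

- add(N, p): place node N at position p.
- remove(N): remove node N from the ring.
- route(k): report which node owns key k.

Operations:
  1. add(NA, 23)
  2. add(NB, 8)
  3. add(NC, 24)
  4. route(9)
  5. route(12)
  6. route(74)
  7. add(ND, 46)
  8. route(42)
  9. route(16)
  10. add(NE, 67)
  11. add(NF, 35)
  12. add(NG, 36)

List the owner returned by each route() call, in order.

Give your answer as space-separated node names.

Op 1: add NA@23 -> ring=[23:NA]
Op 2: add NB@8 -> ring=[8:NB,23:NA]
Op 3: add NC@24 -> ring=[8:NB,23:NA,24:NC]
Op 4: route key 9: smallest pos >= 9 is 23 -> NA
Op 5: route key 12: smallest pos >= 12 is 23 -> NA
Op 6: route key 74: none >= 74, wrap to smallest pos 8 -> NB
Op 7: add ND@46 -> ring=[8:NB,23:NA,24:NC,46:ND]
Op 8: route key 42: smallest pos >= 42 is 46 -> ND
Op 9: route key 16: smallest pos >= 16 is 23 -> NA
Op 10: add NE@67 -> ring=[8:NB,23:NA,24:NC,46:ND,67:NE]
Op 11: add NF@35 -> ring=[8:NB,23:NA,24:NC,35:NF,46:ND,67:NE]
Op 12: add NG@36 -> ring=[8:NB,23:NA,24:NC,35:NF,36:NG,46:ND,67:NE]

Answer: NA NA NB ND NA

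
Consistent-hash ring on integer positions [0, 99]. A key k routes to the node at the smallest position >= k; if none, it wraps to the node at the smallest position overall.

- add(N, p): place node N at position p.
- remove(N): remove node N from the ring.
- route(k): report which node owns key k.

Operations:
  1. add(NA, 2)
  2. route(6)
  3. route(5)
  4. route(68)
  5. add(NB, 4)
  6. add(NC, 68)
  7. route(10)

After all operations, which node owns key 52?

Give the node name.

Answer: NC

Derivation:
Op 1: add NA@2 -> ring=[2:NA]
Op 2: route key 6: none >= 6, wrap to smallest pos 2 -> NA
Op 3: route key 5: none >= 5, wrap to smallest pos 2 -> NA
Op 4: route key 68: none >= 68, wrap to smallest pos 2 -> NA
Op 5: add NB@4 -> ring=[2:NA,4:NB]
Op 6: add NC@68 -> ring=[2:NA,4:NB,68:NC]
Op 7: route key 10: smallest pos >= 10 is 68 -> NC
Final route key 52: smallest pos >= 52 is 68 -> NC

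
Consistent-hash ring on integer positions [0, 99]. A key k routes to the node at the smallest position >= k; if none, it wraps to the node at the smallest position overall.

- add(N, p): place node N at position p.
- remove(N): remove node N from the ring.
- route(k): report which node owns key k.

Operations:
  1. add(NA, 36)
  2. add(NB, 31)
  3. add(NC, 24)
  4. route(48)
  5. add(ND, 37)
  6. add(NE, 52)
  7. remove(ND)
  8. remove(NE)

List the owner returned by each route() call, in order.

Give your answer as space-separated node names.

Answer: NC

Derivation:
Op 1: add NA@36 -> ring=[36:NA]
Op 2: add NB@31 -> ring=[31:NB,36:NA]
Op 3: add NC@24 -> ring=[24:NC,31:NB,36:NA]
Op 4: route key 48: none >= 48, wrap to smallest pos 24 -> NC
Op 5: add ND@37 -> ring=[24:NC,31:NB,36:NA,37:ND]
Op 6: add NE@52 -> ring=[24:NC,31:NB,36:NA,37:ND,52:NE]
Op 7: remove ND -> ring=[24:NC,31:NB,36:NA,52:NE]
Op 8: remove NE -> ring=[24:NC,31:NB,36:NA]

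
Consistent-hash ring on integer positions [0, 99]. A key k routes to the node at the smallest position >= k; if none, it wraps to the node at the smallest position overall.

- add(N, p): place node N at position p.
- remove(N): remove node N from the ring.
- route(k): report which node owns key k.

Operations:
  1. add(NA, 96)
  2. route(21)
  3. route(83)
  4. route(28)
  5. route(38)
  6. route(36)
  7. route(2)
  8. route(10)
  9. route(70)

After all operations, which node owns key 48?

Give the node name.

Answer: NA

Derivation:
Op 1: add NA@96 -> ring=[96:NA]
Op 2: route key 21: smallest pos >= 21 is 96 -> NA
Op 3: route key 83: smallest pos >= 83 is 96 -> NA
Op 4: route key 28: smallest pos >= 28 is 96 -> NA
Op 5: route key 38: smallest pos >= 38 is 96 -> NA
Op 6: route key 36: smallest pos >= 36 is 96 -> NA
Op 7: route key 2: smallest pos >= 2 is 96 -> NA
Op 8: route key 10: smallest pos >= 10 is 96 -> NA
Op 9: route key 70: smallest pos >= 70 is 96 -> NA
Final route key 48: smallest pos >= 48 is 96 -> NA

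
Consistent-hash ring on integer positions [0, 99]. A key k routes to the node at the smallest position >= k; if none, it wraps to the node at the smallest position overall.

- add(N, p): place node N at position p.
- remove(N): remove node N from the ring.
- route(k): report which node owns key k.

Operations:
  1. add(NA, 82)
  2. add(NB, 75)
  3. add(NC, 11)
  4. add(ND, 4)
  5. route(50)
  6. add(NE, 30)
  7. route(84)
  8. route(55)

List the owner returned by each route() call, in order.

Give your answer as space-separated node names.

Answer: NB ND NB

Derivation:
Op 1: add NA@82 -> ring=[82:NA]
Op 2: add NB@75 -> ring=[75:NB,82:NA]
Op 3: add NC@11 -> ring=[11:NC,75:NB,82:NA]
Op 4: add ND@4 -> ring=[4:ND,11:NC,75:NB,82:NA]
Op 5: route key 50: smallest pos >= 50 is 75 -> NB
Op 6: add NE@30 -> ring=[4:ND,11:NC,30:NE,75:NB,82:NA]
Op 7: route key 84: none >= 84, wrap to smallest pos 4 -> ND
Op 8: route key 55: smallest pos >= 55 is 75 -> NB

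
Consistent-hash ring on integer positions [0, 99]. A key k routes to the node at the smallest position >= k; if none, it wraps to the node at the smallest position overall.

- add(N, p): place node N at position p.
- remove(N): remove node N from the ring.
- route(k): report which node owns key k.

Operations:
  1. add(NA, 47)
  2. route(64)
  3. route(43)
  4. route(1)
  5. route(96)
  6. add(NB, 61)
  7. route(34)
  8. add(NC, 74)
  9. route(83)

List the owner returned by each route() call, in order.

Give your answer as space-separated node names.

Answer: NA NA NA NA NA NA

Derivation:
Op 1: add NA@47 -> ring=[47:NA]
Op 2: route key 64: none >= 64, wrap to smallest pos 47 -> NA
Op 3: route key 43: smallest pos >= 43 is 47 -> NA
Op 4: route key 1: smallest pos >= 1 is 47 -> NA
Op 5: route key 96: none >= 96, wrap to smallest pos 47 -> NA
Op 6: add NB@61 -> ring=[47:NA,61:NB]
Op 7: route key 34: smallest pos >= 34 is 47 -> NA
Op 8: add NC@74 -> ring=[47:NA,61:NB,74:NC]
Op 9: route key 83: none >= 83, wrap to smallest pos 47 -> NA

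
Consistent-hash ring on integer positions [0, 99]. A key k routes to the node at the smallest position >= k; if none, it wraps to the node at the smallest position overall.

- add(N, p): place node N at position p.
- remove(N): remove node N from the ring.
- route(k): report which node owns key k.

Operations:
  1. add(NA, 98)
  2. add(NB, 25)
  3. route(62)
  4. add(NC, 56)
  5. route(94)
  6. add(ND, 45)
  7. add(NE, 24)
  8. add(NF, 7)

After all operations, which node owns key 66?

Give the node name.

Answer: NA

Derivation:
Op 1: add NA@98 -> ring=[98:NA]
Op 2: add NB@25 -> ring=[25:NB,98:NA]
Op 3: route key 62: smallest pos >= 62 is 98 -> NA
Op 4: add NC@56 -> ring=[25:NB,56:NC,98:NA]
Op 5: route key 94: smallest pos >= 94 is 98 -> NA
Op 6: add ND@45 -> ring=[25:NB,45:ND,56:NC,98:NA]
Op 7: add NE@24 -> ring=[24:NE,25:NB,45:ND,56:NC,98:NA]
Op 8: add NF@7 -> ring=[7:NF,24:NE,25:NB,45:ND,56:NC,98:NA]
Final route key 66: smallest pos >= 66 is 98 -> NA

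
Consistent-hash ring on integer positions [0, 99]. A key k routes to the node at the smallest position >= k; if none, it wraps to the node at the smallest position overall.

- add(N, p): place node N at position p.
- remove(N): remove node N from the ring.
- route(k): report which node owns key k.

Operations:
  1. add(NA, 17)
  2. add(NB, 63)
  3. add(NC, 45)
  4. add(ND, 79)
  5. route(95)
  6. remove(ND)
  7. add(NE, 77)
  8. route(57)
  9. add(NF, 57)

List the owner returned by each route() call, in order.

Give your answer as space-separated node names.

Op 1: add NA@17 -> ring=[17:NA]
Op 2: add NB@63 -> ring=[17:NA,63:NB]
Op 3: add NC@45 -> ring=[17:NA,45:NC,63:NB]
Op 4: add ND@79 -> ring=[17:NA,45:NC,63:NB,79:ND]
Op 5: route key 95: none >= 95, wrap to smallest pos 17 -> NA
Op 6: remove ND -> ring=[17:NA,45:NC,63:NB]
Op 7: add NE@77 -> ring=[17:NA,45:NC,63:NB,77:NE]
Op 8: route key 57: smallest pos >= 57 is 63 -> NB
Op 9: add NF@57 -> ring=[17:NA,45:NC,57:NF,63:NB,77:NE]

Answer: NA NB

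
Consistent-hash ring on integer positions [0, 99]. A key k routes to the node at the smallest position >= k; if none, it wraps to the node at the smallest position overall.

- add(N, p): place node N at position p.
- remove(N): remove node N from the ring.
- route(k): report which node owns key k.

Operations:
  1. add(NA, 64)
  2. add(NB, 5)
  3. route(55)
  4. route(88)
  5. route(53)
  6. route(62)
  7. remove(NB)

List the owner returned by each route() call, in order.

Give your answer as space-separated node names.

Op 1: add NA@64 -> ring=[64:NA]
Op 2: add NB@5 -> ring=[5:NB,64:NA]
Op 3: route key 55: smallest pos >= 55 is 64 -> NA
Op 4: route key 88: none >= 88, wrap to smallest pos 5 -> NB
Op 5: route key 53: smallest pos >= 53 is 64 -> NA
Op 6: route key 62: smallest pos >= 62 is 64 -> NA
Op 7: remove NB -> ring=[64:NA]

Answer: NA NB NA NA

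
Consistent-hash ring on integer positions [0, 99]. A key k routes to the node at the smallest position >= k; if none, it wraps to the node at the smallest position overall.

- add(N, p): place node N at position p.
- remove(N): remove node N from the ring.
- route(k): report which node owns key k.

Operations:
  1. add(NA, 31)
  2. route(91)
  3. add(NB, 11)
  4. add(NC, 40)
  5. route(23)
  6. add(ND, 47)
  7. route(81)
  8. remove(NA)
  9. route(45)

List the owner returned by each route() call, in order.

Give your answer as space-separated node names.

Op 1: add NA@31 -> ring=[31:NA]
Op 2: route key 91: none >= 91, wrap to smallest pos 31 -> NA
Op 3: add NB@11 -> ring=[11:NB,31:NA]
Op 4: add NC@40 -> ring=[11:NB,31:NA,40:NC]
Op 5: route key 23: smallest pos >= 23 is 31 -> NA
Op 6: add ND@47 -> ring=[11:NB,31:NA,40:NC,47:ND]
Op 7: route key 81: none >= 81, wrap to smallest pos 11 -> NB
Op 8: remove NA -> ring=[11:NB,40:NC,47:ND]
Op 9: route key 45: smallest pos >= 45 is 47 -> ND

Answer: NA NA NB ND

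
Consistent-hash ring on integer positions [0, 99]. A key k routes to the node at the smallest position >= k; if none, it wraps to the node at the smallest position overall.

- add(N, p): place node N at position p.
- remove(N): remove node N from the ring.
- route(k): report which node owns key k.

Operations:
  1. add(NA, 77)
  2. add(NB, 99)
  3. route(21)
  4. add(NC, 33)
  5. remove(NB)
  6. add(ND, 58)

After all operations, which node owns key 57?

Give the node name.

Answer: ND

Derivation:
Op 1: add NA@77 -> ring=[77:NA]
Op 2: add NB@99 -> ring=[77:NA,99:NB]
Op 3: route key 21: smallest pos >= 21 is 77 -> NA
Op 4: add NC@33 -> ring=[33:NC,77:NA,99:NB]
Op 5: remove NB -> ring=[33:NC,77:NA]
Op 6: add ND@58 -> ring=[33:NC,58:ND,77:NA]
Final route key 57: smallest pos >= 57 is 58 -> ND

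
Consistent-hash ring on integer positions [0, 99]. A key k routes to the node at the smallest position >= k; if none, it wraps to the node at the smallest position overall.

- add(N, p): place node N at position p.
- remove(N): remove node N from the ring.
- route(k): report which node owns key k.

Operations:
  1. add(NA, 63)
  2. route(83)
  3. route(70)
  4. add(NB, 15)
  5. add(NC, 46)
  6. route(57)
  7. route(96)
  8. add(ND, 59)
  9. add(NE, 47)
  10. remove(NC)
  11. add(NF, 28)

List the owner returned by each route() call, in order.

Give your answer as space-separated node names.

Answer: NA NA NA NB

Derivation:
Op 1: add NA@63 -> ring=[63:NA]
Op 2: route key 83: none >= 83, wrap to smallest pos 63 -> NA
Op 3: route key 70: none >= 70, wrap to smallest pos 63 -> NA
Op 4: add NB@15 -> ring=[15:NB,63:NA]
Op 5: add NC@46 -> ring=[15:NB,46:NC,63:NA]
Op 6: route key 57: smallest pos >= 57 is 63 -> NA
Op 7: route key 96: none >= 96, wrap to smallest pos 15 -> NB
Op 8: add ND@59 -> ring=[15:NB,46:NC,59:ND,63:NA]
Op 9: add NE@47 -> ring=[15:NB,46:NC,47:NE,59:ND,63:NA]
Op 10: remove NC -> ring=[15:NB,47:NE,59:ND,63:NA]
Op 11: add NF@28 -> ring=[15:NB,28:NF,47:NE,59:ND,63:NA]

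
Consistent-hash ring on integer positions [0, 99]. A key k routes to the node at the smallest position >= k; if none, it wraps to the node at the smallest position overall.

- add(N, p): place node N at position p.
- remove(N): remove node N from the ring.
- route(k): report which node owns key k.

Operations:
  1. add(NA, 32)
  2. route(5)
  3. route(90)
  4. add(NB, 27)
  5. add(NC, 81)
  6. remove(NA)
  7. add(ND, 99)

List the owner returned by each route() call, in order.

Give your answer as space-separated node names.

Answer: NA NA

Derivation:
Op 1: add NA@32 -> ring=[32:NA]
Op 2: route key 5: smallest pos >= 5 is 32 -> NA
Op 3: route key 90: none >= 90, wrap to smallest pos 32 -> NA
Op 4: add NB@27 -> ring=[27:NB,32:NA]
Op 5: add NC@81 -> ring=[27:NB,32:NA,81:NC]
Op 6: remove NA -> ring=[27:NB,81:NC]
Op 7: add ND@99 -> ring=[27:NB,81:NC,99:ND]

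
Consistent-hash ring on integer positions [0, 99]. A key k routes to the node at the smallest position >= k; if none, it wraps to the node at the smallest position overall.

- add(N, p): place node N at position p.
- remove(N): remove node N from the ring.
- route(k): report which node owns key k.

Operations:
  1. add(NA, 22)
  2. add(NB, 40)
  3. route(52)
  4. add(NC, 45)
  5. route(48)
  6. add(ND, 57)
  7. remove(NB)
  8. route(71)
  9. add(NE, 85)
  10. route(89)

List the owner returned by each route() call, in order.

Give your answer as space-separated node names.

Op 1: add NA@22 -> ring=[22:NA]
Op 2: add NB@40 -> ring=[22:NA,40:NB]
Op 3: route key 52: none >= 52, wrap to smallest pos 22 -> NA
Op 4: add NC@45 -> ring=[22:NA,40:NB,45:NC]
Op 5: route key 48: none >= 48, wrap to smallest pos 22 -> NA
Op 6: add ND@57 -> ring=[22:NA,40:NB,45:NC,57:ND]
Op 7: remove NB -> ring=[22:NA,45:NC,57:ND]
Op 8: route key 71: none >= 71, wrap to smallest pos 22 -> NA
Op 9: add NE@85 -> ring=[22:NA,45:NC,57:ND,85:NE]
Op 10: route key 89: none >= 89, wrap to smallest pos 22 -> NA

Answer: NA NA NA NA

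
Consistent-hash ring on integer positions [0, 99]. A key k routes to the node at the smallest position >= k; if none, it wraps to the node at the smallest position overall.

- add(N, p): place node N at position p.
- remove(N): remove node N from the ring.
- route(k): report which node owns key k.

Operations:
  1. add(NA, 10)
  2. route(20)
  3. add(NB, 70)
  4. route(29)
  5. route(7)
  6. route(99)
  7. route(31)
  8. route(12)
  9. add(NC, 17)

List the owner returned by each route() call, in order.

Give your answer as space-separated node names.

Answer: NA NB NA NA NB NB

Derivation:
Op 1: add NA@10 -> ring=[10:NA]
Op 2: route key 20: none >= 20, wrap to smallest pos 10 -> NA
Op 3: add NB@70 -> ring=[10:NA,70:NB]
Op 4: route key 29: smallest pos >= 29 is 70 -> NB
Op 5: route key 7: smallest pos >= 7 is 10 -> NA
Op 6: route key 99: none >= 99, wrap to smallest pos 10 -> NA
Op 7: route key 31: smallest pos >= 31 is 70 -> NB
Op 8: route key 12: smallest pos >= 12 is 70 -> NB
Op 9: add NC@17 -> ring=[10:NA,17:NC,70:NB]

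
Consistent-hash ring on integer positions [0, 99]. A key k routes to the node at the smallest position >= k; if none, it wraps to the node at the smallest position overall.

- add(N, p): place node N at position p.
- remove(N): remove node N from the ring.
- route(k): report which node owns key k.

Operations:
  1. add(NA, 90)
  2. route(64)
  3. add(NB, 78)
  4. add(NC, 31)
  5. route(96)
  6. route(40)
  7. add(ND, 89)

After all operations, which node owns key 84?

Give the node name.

Answer: ND

Derivation:
Op 1: add NA@90 -> ring=[90:NA]
Op 2: route key 64: smallest pos >= 64 is 90 -> NA
Op 3: add NB@78 -> ring=[78:NB,90:NA]
Op 4: add NC@31 -> ring=[31:NC,78:NB,90:NA]
Op 5: route key 96: none >= 96, wrap to smallest pos 31 -> NC
Op 6: route key 40: smallest pos >= 40 is 78 -> NB
Op 7: add ND@89 -> ring=[31:NC,78:NB,89:ND,90:NA]
Final route key 84: smallest pos >= 84 is 89 -> ND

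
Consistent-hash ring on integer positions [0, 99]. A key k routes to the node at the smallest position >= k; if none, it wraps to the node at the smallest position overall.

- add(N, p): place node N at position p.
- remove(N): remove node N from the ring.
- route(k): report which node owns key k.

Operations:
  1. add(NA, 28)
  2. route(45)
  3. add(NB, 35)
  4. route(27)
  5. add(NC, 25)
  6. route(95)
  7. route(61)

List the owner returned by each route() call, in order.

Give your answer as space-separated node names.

Answer: NA NA NC NC

Derivation:
Op 1: add NA@28 -> ring=[28:NA]
Op 2: route key 45: none >= 45, wrap to smallest pos 28 -> NA
Op 3: add NB@35 -> ring=[28:NA,35:NB]
Op 4: route key 27: smallest pos >= 27 is 28 -> NA
Op 5: add NC@25 -> ring=[25:NC,28:NA,35:NB]
Op 6: route key 95: none >= 95, wrap to smallest pos 25 -> NC
Op 7: route key 61: none >= 61, wrap to smallest pos 25 -> NC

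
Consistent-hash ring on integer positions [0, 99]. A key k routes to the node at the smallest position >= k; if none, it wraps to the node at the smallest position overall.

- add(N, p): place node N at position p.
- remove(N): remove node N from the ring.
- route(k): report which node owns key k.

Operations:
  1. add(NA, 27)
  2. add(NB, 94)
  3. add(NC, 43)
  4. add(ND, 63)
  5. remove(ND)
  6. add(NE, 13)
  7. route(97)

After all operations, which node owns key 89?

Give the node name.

Op 1: add NA@27 -> ring=[27:NA]
Op 2: add NB@94 -> ring=[27:NA,94:NB]
Op 3: add NC@43 -> ring=[27:NA,43:NC,94:NB]
Op 4: add ND@63 -> ring=[27:NA,43:NC,63:ND,94:NB]
Op 5: remove ND -> ring=[27:NA,43:NC,94:NB]
Op 6: add NE@13 -> ring=[13:NE,27:NA,43:NC,94:NB]
Op 7: route key 97: none >= 97, wrap to smallest pos 13 -> NE
Final route key 89: smallest pos >= 89 is 94 -> NB

Answer: NB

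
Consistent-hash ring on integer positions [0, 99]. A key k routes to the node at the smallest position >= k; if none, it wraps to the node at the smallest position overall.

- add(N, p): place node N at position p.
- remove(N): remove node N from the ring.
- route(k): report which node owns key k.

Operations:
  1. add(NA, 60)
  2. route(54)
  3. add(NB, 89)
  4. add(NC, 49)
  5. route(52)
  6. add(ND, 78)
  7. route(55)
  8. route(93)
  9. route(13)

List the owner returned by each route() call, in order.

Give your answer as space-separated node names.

Answer: NA NA NA NC NC

Derivation:
Op 1: add NA@60 -> ring=[60:NA]
Op 2: route key 54: smallest pos >= 54 is 60 -> NA
Op 3: add NB@89 -> ring=[60:NA,89:NB]
Op 4: add NC@49 -> ring=[49:NC,60:NA,89:NB]
Op 5: route key 52: smallest pos >= 52 is 60 -> NA
Op 6: add ND@78 -> ring=[49:NC,60:NA,78:ND,89:NB]
Op 7: route key 55: smallest pos >= 55 is 60 -> NA
Op 8: route key 93: none >= 93, wrap to smallest pos 49 -> NC
Op 9: route key 13: smallest pos >= 13 is 49 -> NC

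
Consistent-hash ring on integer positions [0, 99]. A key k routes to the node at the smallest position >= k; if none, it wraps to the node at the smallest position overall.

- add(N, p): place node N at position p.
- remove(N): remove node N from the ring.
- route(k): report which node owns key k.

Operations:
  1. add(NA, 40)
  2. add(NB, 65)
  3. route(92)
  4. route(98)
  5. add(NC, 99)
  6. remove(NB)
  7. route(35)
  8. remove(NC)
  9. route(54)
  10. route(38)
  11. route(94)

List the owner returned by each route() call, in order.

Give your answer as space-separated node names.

Answer: NA NA NA NA NA NA

Derivation:
Op 1: add NA@40 -> ring=[40:NA]
Op 2: add NB@65 -> ring=[40:NA,65:NB]
Op 3: route key 92: none >= 92, wrap to smallest pos 40 -> NA
Op 4: route key 98: none >= 98, wrap to smallest pos 40 -> NA
Op 5: add NC@99 -> ring=[40:NA,65:NB,99:NC]
Op 6: remove NB -> ring=[40:NA,99:NC]
Op 7: route key 35: smallest pos >= 35 is 40 -> NA
Op 8: remove NC -> ring=[40:NA]
Op 9: route key 54: none >= 54, wrap to smallest pos 40 -> NA
Op 10: route key 38: smallest pos >= 38 is 40 -> NA
Op 11: route key 94: none >= 94, wrap to smallest pos 40 -> NA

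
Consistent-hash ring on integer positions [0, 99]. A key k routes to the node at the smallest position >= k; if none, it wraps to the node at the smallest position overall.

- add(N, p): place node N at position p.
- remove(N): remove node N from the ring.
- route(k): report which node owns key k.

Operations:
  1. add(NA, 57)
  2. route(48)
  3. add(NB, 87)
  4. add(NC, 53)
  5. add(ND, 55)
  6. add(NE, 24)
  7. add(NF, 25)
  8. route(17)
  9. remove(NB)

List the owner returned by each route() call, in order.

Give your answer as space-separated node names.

Answer: NA NE

Derivation:
Op 1: add NA@57 -> ring=[57:NA]
Op 2: route key 48: smallest pos >= 48 is 57 -> NA
Op 3: add NB@87 -> ring=[57:NA,87:NB]
Op 4: add NC@53 -> ring=[53:NC,57:NA,87:NB]
Op 5: add ND@55 -> ring=[53:NC,55:ND,57:NA,87:NB]
Op 6: add NE@24 -> ring=[24:NE,53:NC,55:ND,57:NA,87:NB]
Op 7: add NF@25 -> ring=[24:NE,25:NF,53:NC,55:ND,57:NA,87:NB]
Op 8: route key 17: smallest pos >= 17 is 24 -> NE
Op 9: remove NB -> ring=[24:NE,25:NF,53:NC,55:ND,57:NA]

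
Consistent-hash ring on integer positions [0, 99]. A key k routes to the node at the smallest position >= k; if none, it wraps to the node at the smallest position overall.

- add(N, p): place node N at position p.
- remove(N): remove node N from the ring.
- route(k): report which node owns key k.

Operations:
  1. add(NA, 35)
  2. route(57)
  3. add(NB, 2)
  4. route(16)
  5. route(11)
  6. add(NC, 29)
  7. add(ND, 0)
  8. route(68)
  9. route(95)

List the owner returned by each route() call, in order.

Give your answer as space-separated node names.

Answer: NA NA NA ND ND

Derivation:
Op 1: add NA@35 -> ring=[35:NA]
Op 2: route key 57: none >= 57, wrap to smallest pos 35 -> NA
Op 3: add NB@2 -> ring=[2:NB,35:NA]
Op 4: route key 16: smallest pos >= 16 is 35 -> NA
Op 5: route key 11: smallest pos >= 11 is 35 -> NA
Op 6: add NC@29 -> ring=[2:NB,29:NC,35:NA]
Op 7: add ND@0 -> ring=[0:ND,2:NB,29:NC,35:NA]
Op 8: route key 68: none >= 68, wrap to smallest pos 0 -> ND
Op 9: route key 95: none >= 95, wrap to smallest pos 0 -> ND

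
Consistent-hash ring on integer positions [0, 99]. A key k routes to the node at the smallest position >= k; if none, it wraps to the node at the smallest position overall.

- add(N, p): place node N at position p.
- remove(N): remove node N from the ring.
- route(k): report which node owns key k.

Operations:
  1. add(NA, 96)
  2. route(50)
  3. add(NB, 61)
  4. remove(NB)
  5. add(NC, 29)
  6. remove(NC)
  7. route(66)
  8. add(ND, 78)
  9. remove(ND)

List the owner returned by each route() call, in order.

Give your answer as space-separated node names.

Answer: NA NA

Derivation:
Op 1: add NA@96 -> ring=[96:NA]
Op 2: route key 50: smallest pos >= 50 is 96 -> NA
Op 3: add NB@61 -> ring=[61:NB,96:NA]
Op 4: remove NB -> ring=[96:NA]
Op 5: add NC@29 -> ring=[29:NC,96:NA]
Op 6: remove NC -> ring=[96:NA]
Op 7: route key 66: smallest pos >= 66 is 96 -> NA
Op 8: add ND@78 -> ring=[78:ND,96:NA]
Op 9: remove ND -> ring=[96:NA]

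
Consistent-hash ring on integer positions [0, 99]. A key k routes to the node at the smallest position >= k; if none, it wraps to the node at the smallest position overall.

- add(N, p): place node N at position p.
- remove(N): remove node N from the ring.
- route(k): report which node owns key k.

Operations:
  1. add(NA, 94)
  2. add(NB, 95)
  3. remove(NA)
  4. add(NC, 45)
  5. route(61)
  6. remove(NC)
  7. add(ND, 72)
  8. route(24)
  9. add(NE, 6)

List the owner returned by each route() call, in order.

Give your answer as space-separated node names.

Answer: NB ND

Derivation:
Op 1: add NA@94 -> ring=[94:NA]
Op 2: add NB@95 -> ring=[94:NA,95:NB]
Op 3: remove NA -> ring=[95:NB]
Op 4: add NC@45 -> ring=[45:NC,95:NB]
Op 5: route key 61: smallest pos >= 61 is 95 -> NB
Op 6: remove NC -> ring=[95:NB]
Op 7: add ND@72 -> ring=[72:ND,95:NB]
Op 8: route key 24: smallest pos >= 24 is 72 -> ND
Op 9: add NE@6 -> ring=[6:NE,72:ND,95:NB]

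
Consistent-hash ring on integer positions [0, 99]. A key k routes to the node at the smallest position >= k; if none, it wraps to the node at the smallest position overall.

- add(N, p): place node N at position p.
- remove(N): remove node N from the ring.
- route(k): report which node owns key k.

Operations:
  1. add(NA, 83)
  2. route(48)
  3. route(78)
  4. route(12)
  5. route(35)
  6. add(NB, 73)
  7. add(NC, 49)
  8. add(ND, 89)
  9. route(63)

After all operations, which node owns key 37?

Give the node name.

Answer: NC

Derivation:
Op 1: add NA@83 -> ring=[83:NA]
Op 2: route key 48: smallest pos >= 48 is 83 -> NA
Op 3: route key 78: smallest pos >= 78 is 83 -> NA
Op 4: route key 12: smallest pos >= 12 is 83 -> NA
Op 5: route key 35: smallest pos >= 35 is 83 -> NA
Op 6: add NB@73 -> ring=[73:NB,83:NA]
Op 7: add NC@49 -> ring=[49:NC,73:NB,83:NA]
Op 8: add ND@89 -> ring=[49:NC,73:NB,83:NA,89:ND]
Op 9: route key 63: smallest pos >= 63 is 73 -> NB
Final route key 37: smallest pos >= 37 is 49 -> NC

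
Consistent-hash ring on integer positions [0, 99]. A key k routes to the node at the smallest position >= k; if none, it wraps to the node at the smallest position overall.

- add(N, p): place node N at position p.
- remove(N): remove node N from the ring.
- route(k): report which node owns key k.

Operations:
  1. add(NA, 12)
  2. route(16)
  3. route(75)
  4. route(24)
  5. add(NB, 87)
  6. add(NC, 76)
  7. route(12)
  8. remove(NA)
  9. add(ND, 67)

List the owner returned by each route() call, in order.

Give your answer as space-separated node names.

Answer: NA NA NA NA

Derivation:
Op 1: add NA@12 -> ring=[12:NA]
Op 2: route key 16: none >= 16, wrap to smallest pos 12 -> NA
Op 3: route key 75: none >= 75, wrap to smallest pos 12 -> NA
Op 4: route key 24: none >= 24, wrap to smallest pos 12 -> NA
Op 5: add NB@87 -> ring=[12:NA,87:NB]
Op 6: add NC@76 -> ring=[12:NA,76:NC,87:NB]
Op 7: route key 12: smallest pos >= 12 is 12 -> NA
Op 8: remove NA -> ring=[76:NC,87:NB]
Op 9: add ND@67 -> ring=[67:ND,76:NC,87:NB]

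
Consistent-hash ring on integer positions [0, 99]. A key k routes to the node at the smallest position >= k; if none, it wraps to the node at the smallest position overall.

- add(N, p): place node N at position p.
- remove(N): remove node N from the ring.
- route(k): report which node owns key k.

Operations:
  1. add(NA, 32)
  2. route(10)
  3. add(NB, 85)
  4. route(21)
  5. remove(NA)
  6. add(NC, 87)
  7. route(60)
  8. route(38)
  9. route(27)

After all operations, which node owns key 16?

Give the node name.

Op 1: add NA@32 -> ring=[32:NA]
Op 2: route key 10: smallest pos >= 10 is 32 -> NA
Op 3: add NB@85 -> ring=[32:NA,85:NB]
Op 4: route key 21: smallest pos >= 21 is 32 -> NA
Op 5: remove NA -> ring=[85:NB]
Op 6: add NC@87 -> ring=[85:NB,87:NC]
Op 7: route key 60: smallest pos >= 60 is 85 -> NB
Op 8: route key 38: smallest pos >= 38 is 85 -> NB
Op 9: route key 27: smallest pos >= 27 is 85 -> NB
Final route key 16: smallest pos >= 16 is 85 -> NB

Answer: NB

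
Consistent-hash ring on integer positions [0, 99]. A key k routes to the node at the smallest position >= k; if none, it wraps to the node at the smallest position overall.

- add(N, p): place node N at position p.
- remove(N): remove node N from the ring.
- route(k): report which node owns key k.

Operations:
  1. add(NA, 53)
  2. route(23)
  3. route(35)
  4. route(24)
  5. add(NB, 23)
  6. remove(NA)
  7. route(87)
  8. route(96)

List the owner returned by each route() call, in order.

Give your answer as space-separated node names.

Op 1: add NA@53 -> ring=[53:NA]
Op 2: route key 23: smallest pos >= 23 is 53 -> NA
Op 3: route key 35: smallest pos >= 35 is 53 -> NA
Op 4: route key 24: smallest pos >= 24 is 53 -> NA
Op 5: add NB@23 -> ring=[23:NB,53:NA]
Op 6: remove NA -> ring=[23:NB]
Op 7: route key 87: none >= 87, wrap to smallest pos 23 -> NB
Op 8: route key 96: none >= 96, wrap to smallest pos 23 -> NB

Answer: NA NA NA NB NB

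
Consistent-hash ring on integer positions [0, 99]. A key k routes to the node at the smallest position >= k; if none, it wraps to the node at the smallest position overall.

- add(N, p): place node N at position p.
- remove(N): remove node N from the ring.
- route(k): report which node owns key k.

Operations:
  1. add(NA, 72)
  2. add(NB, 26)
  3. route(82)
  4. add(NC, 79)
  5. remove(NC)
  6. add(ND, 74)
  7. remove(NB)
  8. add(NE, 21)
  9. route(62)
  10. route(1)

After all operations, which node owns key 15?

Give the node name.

Answer: NE

Derivation:
Op 1: add NA@72 -> ring=[72:NA]
Op 2: add NB@26 -> ring=[26:NB,72:NA]
Op 3: route key 82: none >= 82, wrap to smallest pos 26 -> NB
Op 4: add NC@79 -> ring=[26:NB,72:NA,79:NC]
Op 5: remove NC -> ring=[26:NB,72:NA]
Op 6: add ND@74 -> ring=[26:NB,72:NA,74:ND]
Op 7: remove NB -> ring=[72:NA,74:ND]
Op 8: add NE@21 -> ring=[21:NE,72:NA,74:ND]
Op 9: route key 62: smallest pos >= 62 is 72 -> NA
Op 10: route key 1: smallest pos >= 1 is 21 -> NE
Final route key 15: smallest pos >= 15 is 21 -> NE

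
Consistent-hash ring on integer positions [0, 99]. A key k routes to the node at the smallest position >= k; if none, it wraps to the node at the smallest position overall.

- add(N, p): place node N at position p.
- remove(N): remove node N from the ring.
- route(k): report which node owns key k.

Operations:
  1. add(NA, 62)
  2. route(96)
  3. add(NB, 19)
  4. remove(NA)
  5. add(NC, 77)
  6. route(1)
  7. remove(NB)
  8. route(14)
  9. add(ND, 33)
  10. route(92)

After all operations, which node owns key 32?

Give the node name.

Op 1: add NA@62 -> ring=[62:NA]
Op 2: route key 96: none >= 96, wrap to smallest pos 62 -> NA
Op 3: add NB@19 -> ring=[19:NB,62:NA]
Op 4: remove NA -> ring=[19:NB]
Op 5: add NC@77 -> ring=[19:NB,77:NC]
Op 6: route key 1: smallest pos >= 1 is 19 -> NB
Op 7: remove NB -> ring=[77:NC]
Op 8: route key 14: smallest pos >= 14 is 77 -> NC
Op 9: add ND@33 -> ring=[33:ND,77:NC]
Op 10: route key 92: none >= 92, wrap to smallest pos 33 -> ND
Final route key 32: smallest pos >= 32 is 33 -> ND

Answer: ND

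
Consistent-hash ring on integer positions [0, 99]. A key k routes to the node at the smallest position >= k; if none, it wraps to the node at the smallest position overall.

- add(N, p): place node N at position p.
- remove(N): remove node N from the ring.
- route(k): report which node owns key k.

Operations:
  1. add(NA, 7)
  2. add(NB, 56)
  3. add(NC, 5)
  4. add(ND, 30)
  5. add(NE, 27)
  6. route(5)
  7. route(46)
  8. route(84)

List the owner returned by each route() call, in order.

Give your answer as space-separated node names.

Answer: NC NB NC

Derivation:
Op 1: add NA@7 -> ring=[7:NA]
Op 2: add NB@56 -> ring=[7:NA,56:NB]
Op 3: add NC@5 -> ring=[5:NC,7:NA,56:NB]
Op 4: add ND@30 -> ring=[5:NC,7:NA,30:ND,56:NB]
Op 5: add NE@27 -> ring=[5:NC,7:NA,27:NE,30:ND,56:NB]
Op 6: route key 5: smallest pos >= 5 is 5 -> NC
Op 7: route key 46: smallest pos >= 46 is 56 -> NB
Op 8: route key 84: none >= 84, wrap to smallest pos 5 -> NC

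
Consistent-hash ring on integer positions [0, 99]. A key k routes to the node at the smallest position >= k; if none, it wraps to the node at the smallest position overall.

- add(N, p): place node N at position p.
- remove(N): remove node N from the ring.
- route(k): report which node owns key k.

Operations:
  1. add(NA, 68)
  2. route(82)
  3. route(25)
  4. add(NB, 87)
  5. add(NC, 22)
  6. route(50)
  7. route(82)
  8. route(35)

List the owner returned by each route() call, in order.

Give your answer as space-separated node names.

Answer: NA NA NA NB NA

Derivation:
Op 1: add NA@68 -> ring=[68:NA]
Op 2: route key 82: none >= 82, wrap to smallest pos 68 -> NA
Op 3: route key 25: smallest pos >= 25 is 68 -> NA
Op 4: add NB@87 -> ring=[68:NA,87:NB]
Op 5: add NC@22 -> ring=[22:NC,68:NA,87:NB]
Op 6: route key 50: smallest pos >= 50 is 68 -> NA
Op 7: route key 82: smallest pos >= 82 is 87 -> NB
Op 8: route key 35: smallest pos >= 35 is 68 -> NA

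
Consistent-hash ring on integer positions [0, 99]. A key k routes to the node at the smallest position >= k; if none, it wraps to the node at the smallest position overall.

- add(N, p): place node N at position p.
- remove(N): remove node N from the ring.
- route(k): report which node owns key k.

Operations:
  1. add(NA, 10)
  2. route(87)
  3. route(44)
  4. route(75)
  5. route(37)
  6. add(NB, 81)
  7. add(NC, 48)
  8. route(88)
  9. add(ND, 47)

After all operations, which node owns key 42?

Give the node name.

Op 1: add NA@10 -> ring=[10:NA]
Op 2: route key 87: none >= 87, wrap to smallest pos 10 -> NA
Op 3: route key 44: none >= 44, wrap to smallest pos 10 -> NA
Op 4: route key 75: none >= 75, wrap to smallest pos 10 -> NA
Op 5: route key 37: none >= 37, wrap to smallest pos 10 -> NA
Op 6: add NB@81 -> ring=[10:NA,81:NB]
Op 7: add NC@48 -> ring=[10:NA,48:NC,81:NB]
Op 8: route key 88: none >= 88, wrap to smallest pos 10 -> NA
Op 9: add ND@47 -> ring=[10:NA,47:ND,48:NC,81:NB]
Final route key 42: smallest pos >= 42 is 47 -> ND

Answer: ND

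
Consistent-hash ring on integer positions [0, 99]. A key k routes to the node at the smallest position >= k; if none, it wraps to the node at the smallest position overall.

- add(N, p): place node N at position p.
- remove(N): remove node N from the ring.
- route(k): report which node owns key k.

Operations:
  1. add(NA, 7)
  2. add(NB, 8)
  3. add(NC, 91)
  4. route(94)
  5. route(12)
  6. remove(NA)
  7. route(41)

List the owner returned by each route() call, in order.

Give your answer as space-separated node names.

Op 1: add NA@7 -> ring=[7:NA]
Op 2: add NB@8 -> ring=[7:NA,8:NB]
Op 3: add NC@91 -> ring=[7:NA,8:NB,91:NC]
Op 4: route key 94: none >= 94, wrap to smallest pos 7 -> NA
Op 5: route key 12: smallest pos >= 12 is 91 -> NC
Op 6: remove NA -> ring=[8:NB,91:NC]
Op 7: route key 41: smallest pos >= 41 is 91 -> NC

Answer: NA NC NC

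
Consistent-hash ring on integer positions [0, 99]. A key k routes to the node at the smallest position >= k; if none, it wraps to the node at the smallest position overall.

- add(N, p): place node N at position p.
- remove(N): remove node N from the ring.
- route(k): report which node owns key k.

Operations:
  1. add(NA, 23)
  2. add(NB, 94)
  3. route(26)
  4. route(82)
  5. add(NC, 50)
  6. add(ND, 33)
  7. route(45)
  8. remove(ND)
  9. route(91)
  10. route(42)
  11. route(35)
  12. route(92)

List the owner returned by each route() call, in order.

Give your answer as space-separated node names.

Answer: NB NB NC NB NC NC NB

Derivation:
Op 1: add NA@23 -> ring=[23:NA]
Op 2: add NB@94 -> ring=[23:NA,94:NB]
Op 3: route key 26: smallest pos >= 26 is 94 -> NB
Op 4: route key 82: smallest pos >= 82 is 94 -> NB
Op 5: add NC@50 -> ring=[23:NA,50:NC,94:NB]
Op 6: add ND@33 -> ring=[23:NA,33:ND,50:NC,94:NB]
Op 7: route key 45: smallest pos >= 45 is 50 -> NC
Op 8: remove ND -> ring=[23:NA,50:NC,94:NB]
Op 9: route key 91: smallest pos >= 91 is 94 -> NB
Op 10: route key 42: smallest pos >= 42 is 50 -> NC
Op 11: route key 35: smallest pos >= 35 is 50 -> NC
Op 12: route key 92: smallest pos >= 92 is 94 -> NB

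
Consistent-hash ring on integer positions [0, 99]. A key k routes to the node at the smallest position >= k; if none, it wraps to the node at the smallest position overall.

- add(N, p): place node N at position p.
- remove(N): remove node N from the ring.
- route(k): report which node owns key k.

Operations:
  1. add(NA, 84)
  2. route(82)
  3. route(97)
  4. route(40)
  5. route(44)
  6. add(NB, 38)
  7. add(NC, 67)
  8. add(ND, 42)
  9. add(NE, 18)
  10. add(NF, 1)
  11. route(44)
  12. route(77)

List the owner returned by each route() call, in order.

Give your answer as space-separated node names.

Answer: NA NA NA NA NC NA

Derivation:
Op 1: add NA@84 -> ring=[84:NA]
Op 2: route key 82: smallest pos >= 82 is 84 -> NA
Op 3: route key 97: none >= 97, wrap to smallest pos 84 -> NA
Op 4: route key 40: smallest pos >= 40 is 84 -> NA
Op 5: route key 44: smallest pos >= 44 is 84 -> NA
Op 6: add NB@38 -> ring=[38:NB,84:NA]
Op 7: add NC@67 -> ring=[38:NB,67:NC,84:NA]
Op 8: add ND@42 -> ring=[38:NB,42:ND,67:NC,84:NA]
Op 9: add NE@18 -> ring=[18:NE,38:NB,42:ND,67:NC,84:NA]
Op 10: add NF@1 -> ring=[1:NF,18:NE,38:NB,42:ND,67:NC,84:NA]
Op 11: route key 44: smallest pos >= 44 is 67 -> NC
Op 12: route key 77: smallest pos >= 77 is 84 -> NA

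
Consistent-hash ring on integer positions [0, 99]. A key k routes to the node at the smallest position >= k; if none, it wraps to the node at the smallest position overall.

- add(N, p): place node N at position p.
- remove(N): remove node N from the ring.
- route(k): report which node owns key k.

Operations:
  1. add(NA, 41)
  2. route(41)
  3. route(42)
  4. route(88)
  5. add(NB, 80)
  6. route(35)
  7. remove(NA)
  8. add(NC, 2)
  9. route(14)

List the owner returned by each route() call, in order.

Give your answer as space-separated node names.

Op 1: add NA@41 -> ring=[41:NA]
Op 2: route key 41: smallest pos >= 41 is 41 -> NA
Op 3: route key 42: none >= 42, wrap to smallest pos 41 -> NA
Op 4: route key 88: none >= 88, wrap to smallest pos 41 -> NA
Op 5: add NB@80 -> ring=[41:NA,80:NB]
Op 6: route key 35: smallest pos >= 35 is 41 -> NA
Op 7: remove NA -> ring=[80:NB]
Op 8: add NC@2 -> ring=[2:NC,80:NB]
Op 9: route key 14: smallest pos >= 14 is 80 -> NB

Answer: NA NA NA NA NB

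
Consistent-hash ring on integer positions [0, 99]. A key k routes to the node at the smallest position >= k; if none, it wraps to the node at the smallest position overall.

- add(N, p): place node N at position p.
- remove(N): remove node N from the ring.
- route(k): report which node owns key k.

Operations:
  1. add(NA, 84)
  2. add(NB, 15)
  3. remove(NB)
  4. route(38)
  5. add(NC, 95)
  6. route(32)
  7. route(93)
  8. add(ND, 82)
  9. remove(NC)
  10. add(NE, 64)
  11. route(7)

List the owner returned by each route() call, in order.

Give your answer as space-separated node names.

Op 1: add NA@84 -> ring=[84:NA]
Op 2: add NB@15 -> ring=[15:NB,84:NA]
Op 3: remove NB -> ring=[84:NA]
Op 4: route key 38: smallest pos >= 38 is 84 -> NA
Op 5: add NC@95 -> ring=[84:NA,95:NC]
Op 6: route key 32: smallest pos >= 32 is 84 -> NA
Op 7: route key 93: smallest pos >= 93 is 95 -> NC
Op 8: add ND@82 -> ring=[82:ND,84:NA,95:NC]
Op 9: remove NC -> ring=[82:ND,84:NA]
Op 10: add NE@64 -> ring=[64:NE,82:ND,84:NA]
Op 11: route key 7: smallest pos >= 7 is 64 -> NE

Answer: NA NA NC NE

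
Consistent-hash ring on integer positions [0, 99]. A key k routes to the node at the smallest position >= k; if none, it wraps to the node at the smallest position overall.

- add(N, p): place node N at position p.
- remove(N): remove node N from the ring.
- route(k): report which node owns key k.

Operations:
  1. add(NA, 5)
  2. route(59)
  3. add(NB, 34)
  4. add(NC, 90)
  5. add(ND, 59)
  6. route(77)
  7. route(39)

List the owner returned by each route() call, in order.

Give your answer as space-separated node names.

Op 1: add NA@5 -> ring=[5:NA]
Op 2: route key 59: none >= 59, wrap to smallest pos 5 -> NA
Op 3: add NB@34 -> ring=[5:NA,34:NB]
Op 4: add NC@90 -> ring=[5:NA,34:NB,90:NC]
Op 5: add ND@59 -> ring=[5:NA,34:NB,59:ND,90:NC]
Op 6: route key 77: smallest pos >= 77 is 90 -> NC
Op 7: route key 39: smallest pos >= 39 is 59 -> ND

Answer: NA NC ND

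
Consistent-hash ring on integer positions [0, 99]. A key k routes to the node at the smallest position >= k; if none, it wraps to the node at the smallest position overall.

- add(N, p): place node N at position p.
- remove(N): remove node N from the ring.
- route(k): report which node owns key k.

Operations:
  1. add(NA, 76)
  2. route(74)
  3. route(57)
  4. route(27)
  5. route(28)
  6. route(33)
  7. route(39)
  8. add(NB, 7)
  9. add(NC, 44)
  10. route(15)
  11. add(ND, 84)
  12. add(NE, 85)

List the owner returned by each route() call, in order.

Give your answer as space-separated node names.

Op 1: add NA@76 -> ring=[76:NA]
Op 2: route key 74: smallest pos >= 74 is 76 -> NA
Op 3: route key 57: smallest pos >= 57 is 76 -> NA
Op 4: route key 27: smallest pos >= 27 is 76 -> NA
Op 5: route key 28: smallest pos >= 28 is 76 -> NA
Op 6: route key 33: smallest pos >= 33 is 76 -> NA
Op 7: route key 39: smallest pos >= 39 is 76 -> NA
Op 8: add NB@7 -> ring=[7:NB,76:NA]
Op 9: add NC@44 -> ring=[7:NB,44:NC,76:NA]
Op 10: route key 15: smallest pos >= 15 is 44 -> NC
Op 11: add ND@84 -> ring=[7:NB,44:NC,76:NA,84:ND]
Op 12: add NE@85 -> ring=[7:NB,44:NC,76:NA,84:ND,85:NE]

Answer: NA NA NA NA NA NA NC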